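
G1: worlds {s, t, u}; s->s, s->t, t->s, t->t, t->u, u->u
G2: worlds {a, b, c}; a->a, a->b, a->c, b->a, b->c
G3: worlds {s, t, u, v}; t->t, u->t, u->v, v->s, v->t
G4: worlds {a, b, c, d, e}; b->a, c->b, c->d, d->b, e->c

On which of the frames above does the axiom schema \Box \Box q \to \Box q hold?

G1, G2

This is the axiom for density; its first-order frame correspondent is \forall x \forall y (Rxy \to \exists z (Rxz \wedge Rzy)).
G1: condition met.
G2: condition met.
G3: fails — Ruv but no z with Ruz and Rzv.
G4: fails — Rcd but no z with Rcz and Rzd.
Valid on: G1, G2.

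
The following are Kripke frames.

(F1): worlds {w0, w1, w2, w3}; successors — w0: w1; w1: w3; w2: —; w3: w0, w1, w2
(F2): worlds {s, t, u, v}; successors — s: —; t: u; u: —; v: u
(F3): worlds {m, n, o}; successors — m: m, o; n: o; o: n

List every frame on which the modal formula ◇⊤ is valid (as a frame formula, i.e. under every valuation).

(F3)

The schema corresponds to seriality: ∀x ∃y Rxy.
(F1): fails — world w2 has no successor.
(F2): fails — world s has no successor.
(F3): ✓.
Valid on: (F3).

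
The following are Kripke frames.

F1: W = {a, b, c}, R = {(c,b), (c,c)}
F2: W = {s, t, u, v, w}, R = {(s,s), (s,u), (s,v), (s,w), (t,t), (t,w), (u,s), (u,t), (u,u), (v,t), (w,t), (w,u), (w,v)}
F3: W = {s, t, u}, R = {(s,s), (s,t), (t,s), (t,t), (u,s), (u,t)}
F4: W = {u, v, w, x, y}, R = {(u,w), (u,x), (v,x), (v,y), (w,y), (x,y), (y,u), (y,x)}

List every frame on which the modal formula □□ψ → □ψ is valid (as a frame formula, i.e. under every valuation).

F1, F3

Frame correspondent (Sahlqvist): ∀x ∀y (Rxy → ∃z (Rxz ∧ Rzy)) — i.e. density.
F1: condition met.
F2: fails — Rwv but no z with Rwz and Rzv.
F3: condition met.
F4: fails — Ruw but no z with Ruz and Rzw.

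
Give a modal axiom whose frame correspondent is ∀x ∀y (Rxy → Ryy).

□(□s → s)

The condition is shift-reflexivity. The T□ schema □(□s → s) defines it.
Suppose □(□s→s) is valid. Take Rxy and set V(s)={w : Ryw}. Then at y, □s holds; since □(□s→s) at x, □s→s at y, so s at y, i.e. Ryy.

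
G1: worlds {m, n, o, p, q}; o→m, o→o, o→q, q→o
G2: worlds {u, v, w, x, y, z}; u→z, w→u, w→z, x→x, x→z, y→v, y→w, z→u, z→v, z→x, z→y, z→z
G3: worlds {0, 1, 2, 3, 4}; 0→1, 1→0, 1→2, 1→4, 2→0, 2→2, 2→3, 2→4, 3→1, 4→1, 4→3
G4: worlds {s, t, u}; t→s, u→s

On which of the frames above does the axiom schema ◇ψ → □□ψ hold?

Frame correspondent (Sahlqvist): ∀x ∀y ∀z ((xRy ∧ xR²z) → ∃w (y = w ∧ z = w)) — i.e. a generalized confluence (Geach) condition.
G1: fails — oRm, oR²o but m ≠ o.
G2: fails — uRz, uR²u but z ≠ u.
G3: fails — 0R1, 0R²0 but 1 ≠ 0.
G4: satisfies the condition.

G4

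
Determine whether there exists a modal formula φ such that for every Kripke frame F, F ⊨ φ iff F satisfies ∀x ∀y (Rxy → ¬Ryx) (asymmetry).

Not definable by any modal formula

Modal frame validity is preserved under surjective bounded morphisms.
The 3-cycle (worlds a,b,c with a→b→c→a) is asymmetric. Mapping every world to a single reflexive point • is a surjective bounded morphism, and the reflexive point is not asymmetric (R•• but asymmetry requires ¬R••).
So the class is not modally definable.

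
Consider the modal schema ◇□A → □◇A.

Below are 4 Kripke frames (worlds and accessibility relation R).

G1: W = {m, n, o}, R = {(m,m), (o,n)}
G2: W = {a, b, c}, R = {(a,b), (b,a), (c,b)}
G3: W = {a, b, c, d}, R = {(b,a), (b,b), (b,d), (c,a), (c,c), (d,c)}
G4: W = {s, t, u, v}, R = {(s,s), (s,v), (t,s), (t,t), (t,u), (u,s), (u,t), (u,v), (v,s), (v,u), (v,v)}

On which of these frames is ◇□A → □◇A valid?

This is the axiom for convergence; its first-order frame correspondent is ∀x ∀y ∀z (Rxy ∧ Rxz → ∃w (Ryw ∧ Rzw)).
G1: fails — Ron and Ron but n and n have no common successor.
G2: ✓.
G3: fails — Rbb and Rba but b and a have no common successor.
G4: ✓.

G2, G4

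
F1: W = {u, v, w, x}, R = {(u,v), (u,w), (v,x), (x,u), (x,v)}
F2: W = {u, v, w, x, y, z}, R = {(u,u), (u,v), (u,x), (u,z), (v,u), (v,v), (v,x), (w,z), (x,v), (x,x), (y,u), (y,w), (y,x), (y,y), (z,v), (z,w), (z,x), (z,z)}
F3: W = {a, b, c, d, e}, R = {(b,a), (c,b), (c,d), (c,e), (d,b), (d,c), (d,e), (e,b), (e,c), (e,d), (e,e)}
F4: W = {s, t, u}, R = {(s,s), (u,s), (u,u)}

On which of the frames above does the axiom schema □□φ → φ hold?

F2

The schema corresponds to a generalized confluence (Geach) condition: ∀x ∃w (xR²w ∧ x = w).
F1: fails — at u but no t with uR²t and u=t.
F2: satisfies the condition.
F3: fails — at a but no w with aR²w and a=w.
F4: fails — at t but no w with tR²w and t=w.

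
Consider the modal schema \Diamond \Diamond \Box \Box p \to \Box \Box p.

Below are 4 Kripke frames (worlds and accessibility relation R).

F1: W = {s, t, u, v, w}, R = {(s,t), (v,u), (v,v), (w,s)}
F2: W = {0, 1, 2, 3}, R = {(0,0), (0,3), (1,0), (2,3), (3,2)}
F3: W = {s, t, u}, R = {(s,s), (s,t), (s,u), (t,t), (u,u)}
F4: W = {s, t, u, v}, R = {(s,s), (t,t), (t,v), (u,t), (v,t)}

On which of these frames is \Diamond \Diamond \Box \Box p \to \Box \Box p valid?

Frame correspondent (Sahlqvist): \forall x \forall y \forall z ((x R^2 y \wedge x R^2 z) \to \exists w (y R^2 w \wedge z = w)) — i.e. a generalized confluence (Geach) condition.
F1: fails — vR²u, vR²u but no w* with uR²w* and u=w*.
F2: fails — 0R²2, 0R²0 but no w with 2R²w and 0=w.
F3: fails — sR²t, sR²s but no w with tR²w and s=w.
F4: satisfies the condition.
Valid on: F4.

F4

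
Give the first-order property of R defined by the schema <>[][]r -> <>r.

This is a Sahlqvist (Geach-type) schema ◇^1□^2r → □^0◇^1r.
Minimal-valuation argument: fix x; take any y with xR^1y and any z with xR^0z. Set V(r) to the set of worlds R-reachable from y in exactly 2 steps. Then □^2r holds at y, so the antecedent holds at x; validity forces ◇^1r at z, giving a w with zR^1w and yR^2w.
First-order correspondent: forall x forall y (xRy -> exists w (y R^2 w & xRw)).

forall x forall y (xRy -> exists w (y R^2 w & xRw))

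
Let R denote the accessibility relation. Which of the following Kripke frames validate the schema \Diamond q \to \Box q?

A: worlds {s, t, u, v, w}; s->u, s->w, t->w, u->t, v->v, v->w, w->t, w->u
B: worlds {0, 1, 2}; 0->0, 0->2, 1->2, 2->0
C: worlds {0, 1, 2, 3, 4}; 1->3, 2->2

Frame correspondent (Sahlqvist): \forall x \forall y \forall z (Rxy \wedge Rxz \to y = z) — i.e. partial functionality.
A: fails — s sees both u and w.
B: fails — 0 sees both 0 and 2.
C: condition met.

C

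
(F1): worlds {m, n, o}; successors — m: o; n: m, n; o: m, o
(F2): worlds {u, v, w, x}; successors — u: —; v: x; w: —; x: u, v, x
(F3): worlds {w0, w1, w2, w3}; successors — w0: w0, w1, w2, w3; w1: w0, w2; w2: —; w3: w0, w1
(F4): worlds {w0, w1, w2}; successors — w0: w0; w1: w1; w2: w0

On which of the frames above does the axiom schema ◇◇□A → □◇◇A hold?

Frame correspondent (Sahlqvist): ∀x ∀y ∀z ((xR²y ∧ xRz) → ∃w (yRw ∧ zR²w)) — i.e. a generalized confluence (Geach) condition.
(F1): holds.
(F2): fails — vR²u, vRx but no t with uRt and xR²t.
(F3): fails — w0R²w0, w0Rw2 but no w with w0Rw and w2R²w.
(F4): holds.
Valid on: (F1), (F4).

(F1), (F4)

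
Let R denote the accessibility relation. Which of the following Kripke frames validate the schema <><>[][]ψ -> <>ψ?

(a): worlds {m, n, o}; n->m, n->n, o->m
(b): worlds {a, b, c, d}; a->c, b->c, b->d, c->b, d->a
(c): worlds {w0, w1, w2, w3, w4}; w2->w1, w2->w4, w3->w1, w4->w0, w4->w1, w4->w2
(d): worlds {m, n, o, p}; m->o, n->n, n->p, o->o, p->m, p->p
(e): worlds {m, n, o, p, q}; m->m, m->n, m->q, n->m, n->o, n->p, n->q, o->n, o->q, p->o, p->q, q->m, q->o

(e)

This is the axiom for a generalized confluence (Geach) condition; its first-order frame correspondent is forall x forall y (x R^2 y -> exists w (y R^2 w & xRw)).
(a): fails — nR²m but no w with mR²w and nRw.
(b): fails — aR²b but no w with bR²w and aRw.
(c): fails — w2R²w0 but no w with w0R²w and w2Rw.
(d): fails — nR²m but no w with mR²w and nRw.
(e): condition met.
Valid on: (e).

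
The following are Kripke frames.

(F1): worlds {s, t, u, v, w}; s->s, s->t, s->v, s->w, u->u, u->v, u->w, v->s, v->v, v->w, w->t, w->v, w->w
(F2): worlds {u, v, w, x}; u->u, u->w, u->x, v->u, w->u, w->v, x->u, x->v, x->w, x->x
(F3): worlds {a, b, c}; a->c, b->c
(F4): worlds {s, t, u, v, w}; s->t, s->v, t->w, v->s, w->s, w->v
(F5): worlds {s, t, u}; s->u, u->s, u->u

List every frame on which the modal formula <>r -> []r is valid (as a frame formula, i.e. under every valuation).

(F3)

This is the axiom for partial functionality; its first-order frame correspondent is forall x forall y forall z (Rxy & Rxz -> y = z).
(F1): fails — s sees both s and t.
(F2): fails — u sees both u and w.
(F3): ✓.
(F4): fails — s sees both t and v.
(F5): fails — u sees both s and u.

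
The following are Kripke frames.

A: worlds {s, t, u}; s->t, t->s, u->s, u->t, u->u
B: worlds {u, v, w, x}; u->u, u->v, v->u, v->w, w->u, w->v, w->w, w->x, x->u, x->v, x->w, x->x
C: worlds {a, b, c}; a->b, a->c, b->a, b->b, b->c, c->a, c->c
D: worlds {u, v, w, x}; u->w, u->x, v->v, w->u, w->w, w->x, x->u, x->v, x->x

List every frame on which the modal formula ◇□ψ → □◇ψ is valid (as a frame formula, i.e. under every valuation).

B, C

Frame correspondent (Sahlqvist): ∀x ∀y ∀z (Rxy ∧ Rxz → ∃w (Ryw ∧ Rzw)) — i.e. convergence.
A: fails — Rut and Rus but t and s have no common successor.
B: holds.
C: holds.
D: fails — Rxu and Rxv but u and v have no common successor.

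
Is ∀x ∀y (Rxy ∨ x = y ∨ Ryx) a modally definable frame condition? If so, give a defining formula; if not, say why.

Modal frame validity is preserved under disjoint unions.
Take 2 disjoint single-world reflexive frames: each is trivially connected, but their disjoint union has 2 worlds with no edge between distinct components, so it is not connected.
Hence connectedness of R is not modally definable.

No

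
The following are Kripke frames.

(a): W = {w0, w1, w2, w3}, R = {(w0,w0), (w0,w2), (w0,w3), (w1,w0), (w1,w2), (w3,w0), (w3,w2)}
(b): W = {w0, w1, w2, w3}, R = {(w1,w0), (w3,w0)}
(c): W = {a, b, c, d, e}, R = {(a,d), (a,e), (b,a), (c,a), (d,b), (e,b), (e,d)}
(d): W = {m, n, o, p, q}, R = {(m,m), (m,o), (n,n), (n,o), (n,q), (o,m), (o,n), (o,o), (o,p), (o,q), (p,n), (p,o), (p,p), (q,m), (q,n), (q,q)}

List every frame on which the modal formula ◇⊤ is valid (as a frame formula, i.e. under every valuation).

This is the axiom for seriality; its first-order frame correspondent is ∀x ∃y Rxy.
(a): fails — world w2 has no successor.
(b): fails — world w0 has no successor.
(c): satisfies the condition.
(d): satisfies the condition.

(c), (d)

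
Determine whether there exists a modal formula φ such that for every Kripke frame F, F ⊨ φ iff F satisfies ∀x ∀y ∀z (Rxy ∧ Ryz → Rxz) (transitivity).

This is a Sahlqvist condition; the 4 axiom □p → □□p defines it.

Yes, by □p → □□p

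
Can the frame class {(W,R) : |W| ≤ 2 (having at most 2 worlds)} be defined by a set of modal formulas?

Not modally definable

If a class were modally definable it would be closed under disjoint unions (Goldblatt–Thomason).
Any modal formula valid on each of 3 disjoint one-world frames is valid on their disjoint union (validity is preserved under disjoint unions). Each one-world frame has |W|=1≤2, but the union has |W|=3.
So no modal formula (or set of formulas) defines exactly the |W|≤2 frames.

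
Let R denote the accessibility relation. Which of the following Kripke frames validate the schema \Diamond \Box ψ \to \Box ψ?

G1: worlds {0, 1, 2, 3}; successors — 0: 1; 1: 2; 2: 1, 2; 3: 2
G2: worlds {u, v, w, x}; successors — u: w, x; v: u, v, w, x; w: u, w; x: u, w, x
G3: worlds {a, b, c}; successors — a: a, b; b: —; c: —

none

Frame correspondent (Sahlqvist): \forall x \forall y \forall z (Rxy \wedge Rxz \to Ryz) — i.e. the Euclidean property.
G1: fails — R01 and R01 but not R11.
G2: fails — Ruw and Rux but not Rwx.
G3: fails — Rab and Raa but not Rba.
Valid on no frame.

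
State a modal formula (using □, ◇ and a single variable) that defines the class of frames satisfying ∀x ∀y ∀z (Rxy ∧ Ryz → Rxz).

The condition is transitivity. The 4 schema □ψ → □□ψ defines it.
Suppose □ψ→□□ψ is valid. Take Rxy, Ryz and set V(ψ)={w : Rxw}. Then □ψ at x, so □□ψ at x, so □ψ at y, so ψ at z, i.e. Rxz.

□ψ → □□ψ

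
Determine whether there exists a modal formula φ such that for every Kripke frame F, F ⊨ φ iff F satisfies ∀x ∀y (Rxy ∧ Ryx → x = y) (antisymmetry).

Any modally definable frame class is closed under surjective bounded morphisms.
The 4-cycle (worlds w0,w1,w2,w3 with w0→w1→w2→w3→w0) is antisymmetric. Sending even-indexed worlds to a and odd-indexed worlds to b is a surjective bounded morphism onto the two-world frame with a↔b, which is not antisymmetric.
So no modal formula (or set of formulas) defines exactly the antisymmetric frames.

No — not modally definable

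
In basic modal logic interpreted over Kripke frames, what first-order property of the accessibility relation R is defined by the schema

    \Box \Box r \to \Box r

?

Density

Suppose □□r→□r is valid. Take Rxy and set V(r)={w : xR²w}. Then □□r at x, so □r at x, so r at y, i.e. ∃z(Rxz∧Rzy).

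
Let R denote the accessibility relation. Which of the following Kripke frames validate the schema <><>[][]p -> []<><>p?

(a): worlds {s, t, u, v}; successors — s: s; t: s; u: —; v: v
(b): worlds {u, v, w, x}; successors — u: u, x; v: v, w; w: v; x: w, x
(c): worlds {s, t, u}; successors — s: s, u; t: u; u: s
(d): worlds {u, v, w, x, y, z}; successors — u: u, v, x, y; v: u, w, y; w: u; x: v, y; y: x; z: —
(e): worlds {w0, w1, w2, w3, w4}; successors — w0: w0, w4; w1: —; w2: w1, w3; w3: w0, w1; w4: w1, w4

(a), (b), (c), (d)

This is the axiom for a generalized confluence (Geach) condition; its first-order frame correspondent is forall x forall y forall z ((x R^2 y & xRz) -> exists w (y R^2 w & z R^2 w)).
(a): satisfies the condition.
(b): satisfies the condition.
(c): satisfies the condition.
(d): satisfies the condition.
(e): fails — w0R²w1, w0Rw0 but no w with w1R²w and w0R²w.
Valid on: (a), (b), (c), (d).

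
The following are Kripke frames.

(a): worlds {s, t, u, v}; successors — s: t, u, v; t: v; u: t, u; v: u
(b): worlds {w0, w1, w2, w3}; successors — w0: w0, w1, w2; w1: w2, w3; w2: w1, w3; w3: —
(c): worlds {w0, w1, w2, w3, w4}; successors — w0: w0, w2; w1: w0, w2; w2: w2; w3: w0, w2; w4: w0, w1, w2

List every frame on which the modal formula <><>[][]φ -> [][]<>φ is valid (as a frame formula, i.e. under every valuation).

(c)

The schema corresponds to a generalized confluence (Geach) condition: forall x forall y forall z ((x R^2 y & x R^2 z) -> exists w (y R^2 w & zRw)).
(a): fails — sR²t, sR²t but no w with tR²w and tRw.
(b): fails — w0R²w0, w0R²w3 but no w with w0R²w and w3Rw.
(c): satisfies the condition.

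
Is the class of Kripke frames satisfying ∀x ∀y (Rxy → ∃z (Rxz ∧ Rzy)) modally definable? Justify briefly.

Definable; □□q → □q defines it

The condition is density. A defining modal formula is □□q → □q.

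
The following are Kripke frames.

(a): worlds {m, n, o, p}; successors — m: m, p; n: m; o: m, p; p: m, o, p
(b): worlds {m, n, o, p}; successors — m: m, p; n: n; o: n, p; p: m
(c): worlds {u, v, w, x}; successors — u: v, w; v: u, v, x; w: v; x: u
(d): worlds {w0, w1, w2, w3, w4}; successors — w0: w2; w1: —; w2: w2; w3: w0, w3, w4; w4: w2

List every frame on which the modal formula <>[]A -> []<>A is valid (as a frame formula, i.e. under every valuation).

Frame correspondent (Sahlqvist): forall x forall y forall z (Rxy & Rxz -> exists w (Ryw & Rzw)) — i.e. convergence.
(a): ✓.
(b): fails — Ron and Rop but n and p have no common successor.
(c): fails — Rvu and Rvx but u and x have no common successor.
(d): fails — Rw3w0 and Rw3w3 but w0 and w3 have no common successor.
Valid on: (a).

(a)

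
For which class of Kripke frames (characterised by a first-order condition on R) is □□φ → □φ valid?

density

This schema is the C4 axiom.
It corresponds to density: ∀x ∀y (Rxy → ∃z (Rxz ∧ Rzy)).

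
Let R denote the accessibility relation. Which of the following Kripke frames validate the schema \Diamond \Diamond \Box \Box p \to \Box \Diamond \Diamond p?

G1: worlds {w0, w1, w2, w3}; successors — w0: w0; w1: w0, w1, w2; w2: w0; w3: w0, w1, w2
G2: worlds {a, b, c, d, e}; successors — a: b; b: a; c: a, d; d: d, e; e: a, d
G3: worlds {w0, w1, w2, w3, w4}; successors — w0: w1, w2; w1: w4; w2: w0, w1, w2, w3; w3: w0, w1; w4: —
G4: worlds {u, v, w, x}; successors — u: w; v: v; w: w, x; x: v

G1, G4

Frame correspondent (Sahlqvist): \forall x \forall y \forall z ((x R^2 y \wedge xRz) \to \exists w (y R^2 w \wedge z R^2 w)) — i.e. a generalized confluence (Geach) condition.
G1: ✓.
G2: fails — aR²a, aRb but no w with aR²w and bR²w.
G3: fails — w0R²w0, w0Rw1 but no w with w0R²w and w1R²w.
G4: ✓.
Valid on: G1, G4.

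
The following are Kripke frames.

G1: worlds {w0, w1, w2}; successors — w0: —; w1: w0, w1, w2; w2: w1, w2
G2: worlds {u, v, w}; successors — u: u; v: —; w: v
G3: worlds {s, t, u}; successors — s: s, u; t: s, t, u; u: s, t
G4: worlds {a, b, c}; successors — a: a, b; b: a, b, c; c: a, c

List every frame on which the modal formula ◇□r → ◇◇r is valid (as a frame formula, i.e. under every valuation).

G3, G4

Frame correspondent (Sahlqvist): ∀x ∀y (xRy → ∃w (yRw ∧ xR²w)) — i.e. a generalized confluence (Geach) condition.
G1: fails — w1Rw0 but no w with w0Rw and w1R²w.
G2: fails — wRv but no t with vRt and wR²t.
G3: ✓.
G4: ✓.
Valid on: G3, G4.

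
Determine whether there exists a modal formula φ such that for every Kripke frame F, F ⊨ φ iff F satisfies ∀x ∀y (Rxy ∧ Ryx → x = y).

Any modally definable frame class is closed under surjective bounded morphisms.
The 8-cycle (worlds s,t,u,v,w,x,y,z with s→t→u→v→w→x→y→z→s) is antisymmetric. Sending even-indexed worlds to • and odd-indexed worlds to ∘ is a surjective bounded morphism onto the two-world frame with •↔∘, which is not antisymmetric.
So the class is not modally definable.

Not modally definable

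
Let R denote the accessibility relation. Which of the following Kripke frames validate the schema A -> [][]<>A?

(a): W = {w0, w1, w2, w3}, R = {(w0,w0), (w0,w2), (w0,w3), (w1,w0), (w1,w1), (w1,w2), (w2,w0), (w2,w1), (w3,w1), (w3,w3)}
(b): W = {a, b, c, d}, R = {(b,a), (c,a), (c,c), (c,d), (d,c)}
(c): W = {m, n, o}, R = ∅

(c)

Frame correspondent (Sahlqvist): forall x forall z (x R^2 z -> exists w (x = w & zRw)) — i.e. a generalized confluence (Geach) condition.
(a): fails — w0R²w3 but no w with w0=w and w3Rw.
(b): fails — cR²a but no w with c=w and aRw.
(c): condition met.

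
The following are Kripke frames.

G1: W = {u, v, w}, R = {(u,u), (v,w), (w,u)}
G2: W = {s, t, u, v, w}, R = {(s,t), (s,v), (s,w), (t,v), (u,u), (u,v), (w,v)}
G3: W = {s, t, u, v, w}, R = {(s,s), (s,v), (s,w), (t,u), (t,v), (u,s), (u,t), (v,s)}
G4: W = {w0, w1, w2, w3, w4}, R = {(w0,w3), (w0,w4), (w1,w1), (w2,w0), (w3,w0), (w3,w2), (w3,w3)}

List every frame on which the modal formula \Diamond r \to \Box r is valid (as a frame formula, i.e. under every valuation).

G1

The schema corresponds to partial functionality: \forall x \forall y \forall z (Rxy \wedge Rxz \to y = z).
G1: holds.
G2: fails — s sees both t and v.
G3: fails — s sees both s and v.
G4: fails — w0 sees both w3 and w4.
Valid on: G1.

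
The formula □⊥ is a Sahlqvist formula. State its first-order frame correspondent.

This is the Ver axiom.
Its frame correspondent is emptiness of R — ∀x ∀y ¬Rxy.

Emptiness of R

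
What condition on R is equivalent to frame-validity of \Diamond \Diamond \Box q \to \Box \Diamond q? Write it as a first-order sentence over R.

This is a Sahlqvist (Geach-type) schema ◇^2□^1q → □^1◇^1q.
Minimal-valuation argument: fix x; take any y with xR^2y and any z with xR^1z. Set V(q) to the set of worlds R-reachable from y in exactly 1 step. Then □^1q holds at y, so the antecedent holds at x; validity forces ◇^1q at z, giving a w with zR^1w and yR^1w.
First-order correspondent: \forall x \forall y \forall z ((x R^2 y \wedge xRz) \to \exists w (yRw \wedge zRw)).

\forall x \forall y \forall z ((x R^2 y \wedge xRz) \to \exists w (yRw \wedge zRw))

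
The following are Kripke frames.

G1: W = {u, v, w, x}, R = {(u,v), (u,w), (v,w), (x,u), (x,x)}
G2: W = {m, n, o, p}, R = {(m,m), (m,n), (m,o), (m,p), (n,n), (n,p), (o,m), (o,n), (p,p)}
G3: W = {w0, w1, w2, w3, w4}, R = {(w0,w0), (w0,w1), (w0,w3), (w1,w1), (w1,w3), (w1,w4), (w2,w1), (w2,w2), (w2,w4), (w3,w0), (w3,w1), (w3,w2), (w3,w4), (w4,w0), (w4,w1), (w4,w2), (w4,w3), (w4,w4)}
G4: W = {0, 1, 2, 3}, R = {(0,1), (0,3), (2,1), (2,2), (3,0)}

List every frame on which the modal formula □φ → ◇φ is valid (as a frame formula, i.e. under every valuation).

The schema corresponds to seriality: ∀x ∃y Rxy.
G1: fails — world w has no successor.
G2: condition met.
G3: condition met.
G4: fails — world 1 has no successor.

G2, G3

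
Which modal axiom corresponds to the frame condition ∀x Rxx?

The condition is reflexivity. The T schema □s → s defines it.

□s → s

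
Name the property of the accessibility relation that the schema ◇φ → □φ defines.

partial functionality: ∀x ∀y ∀z (Rxy ∧ Rxz → y = z)

Suppose ◇φ→□φ is valid. Take Rxy, Rxz and set V(φ)={y}. Then ◇φ at x, so □φ at x, so φ at z, i.e. z=y.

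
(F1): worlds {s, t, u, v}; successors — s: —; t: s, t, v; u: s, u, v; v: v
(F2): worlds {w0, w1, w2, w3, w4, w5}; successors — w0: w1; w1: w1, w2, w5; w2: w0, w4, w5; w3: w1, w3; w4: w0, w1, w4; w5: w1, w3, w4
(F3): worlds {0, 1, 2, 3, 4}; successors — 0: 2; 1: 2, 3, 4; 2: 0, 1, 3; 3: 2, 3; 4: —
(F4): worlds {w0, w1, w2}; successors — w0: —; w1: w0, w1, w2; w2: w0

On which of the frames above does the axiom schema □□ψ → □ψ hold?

This is the axiom for density; its first-order frame correspondent is ∀x ∀y (Rxy → ∃z (Rxz ∧ Rzy)).
(F1): satisfies the condition.
(F2): fails — Rw2w5 but no z with Rw2z and Rzw5.
(F3): fails — R02 but no z with R0z and Rz2.
(F4): fails — Rw2w0 but no z with Rw2z and Rzw0.
Valid on: (F1).

(F1)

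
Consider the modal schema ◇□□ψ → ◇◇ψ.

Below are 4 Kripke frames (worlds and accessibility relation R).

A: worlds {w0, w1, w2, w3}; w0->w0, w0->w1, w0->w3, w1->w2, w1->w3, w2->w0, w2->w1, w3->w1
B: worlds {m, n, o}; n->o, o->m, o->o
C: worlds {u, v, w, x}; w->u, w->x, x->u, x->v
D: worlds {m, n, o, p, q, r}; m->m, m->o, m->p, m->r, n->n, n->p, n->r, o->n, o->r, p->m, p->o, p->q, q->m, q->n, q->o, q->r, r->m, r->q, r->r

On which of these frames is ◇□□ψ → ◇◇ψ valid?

The schema corresponds to a generalized confluence (Geach) condition: ∀x ∀y (xRy → ∃w (yR²w ∧ xR²w)).
A: fails — w1Rw3 but no w with w3R²w and w1R²w.
B: fails — oRm but no w with mR²w and oR²w.
C: fails — wRu but no t with uR²t and wR²t.
D: condition met.

D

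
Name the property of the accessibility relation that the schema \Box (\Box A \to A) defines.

Suppose □(□A→A) is valid. Take Rxy and set V(A)={w : Ryw}. Then at y, □A holds; since □(□A→A) at x, □A→A at y, so A at y, i.e. Ryy.
Conversely, any frame satisfying \forall x \forall y (Rxy \to Ryy) validates the schema.
Frame condition: \forall x \forall y (Rxy \to Ryy).

shift-reflexivity: \forall x \forall y (Rxy \to Ryy)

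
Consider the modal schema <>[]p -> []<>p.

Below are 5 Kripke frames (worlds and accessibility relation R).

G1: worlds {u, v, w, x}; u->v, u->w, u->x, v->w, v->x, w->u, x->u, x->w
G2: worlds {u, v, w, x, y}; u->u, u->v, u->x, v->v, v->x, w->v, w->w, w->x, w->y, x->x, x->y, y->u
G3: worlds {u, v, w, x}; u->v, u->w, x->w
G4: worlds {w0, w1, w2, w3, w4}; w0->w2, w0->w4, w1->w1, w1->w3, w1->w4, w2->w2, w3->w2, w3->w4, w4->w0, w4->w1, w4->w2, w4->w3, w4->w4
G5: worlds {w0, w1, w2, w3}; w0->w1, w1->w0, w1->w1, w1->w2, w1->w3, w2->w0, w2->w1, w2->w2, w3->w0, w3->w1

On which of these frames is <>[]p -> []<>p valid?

G5

The schema corresponds to convergence: forall x forall y forall z (Rxy & Rxz -> exists w (Ryw & Rzw)).
G1: fails — Ruv and Ruw but v and w have no common successor.
G2: fails — Rww and Rwy but w and y have no common successor.
G3: fails — Ruv and Ruv but v and v have no common successor.
G4: fails — Rw4w1 and Rw4w2 but w1 and w2 have no common successor.
G5: condition met.
Valid on: G5.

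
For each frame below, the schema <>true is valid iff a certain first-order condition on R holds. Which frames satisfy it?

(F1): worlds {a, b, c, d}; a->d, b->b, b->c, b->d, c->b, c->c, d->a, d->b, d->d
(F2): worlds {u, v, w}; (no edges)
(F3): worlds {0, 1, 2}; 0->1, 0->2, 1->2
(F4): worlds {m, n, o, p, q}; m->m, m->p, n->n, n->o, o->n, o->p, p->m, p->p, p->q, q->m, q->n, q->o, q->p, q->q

The schema corresponds to seriality: forall x exists y Rxy.
(F1): ✓.
(F2): fails — world u has no successor.
(F3): fails — world 2 has no successor.
(F4): ✓.
Valid on: (F1), (F4).

(F1), (F4)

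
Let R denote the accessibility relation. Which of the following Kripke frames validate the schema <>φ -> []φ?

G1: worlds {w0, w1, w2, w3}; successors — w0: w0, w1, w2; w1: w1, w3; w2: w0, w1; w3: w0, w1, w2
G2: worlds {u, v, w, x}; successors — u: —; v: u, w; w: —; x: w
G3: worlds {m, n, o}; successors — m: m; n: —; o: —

Frame correspondent (Sahlqvist): forall x forall y forall z (Rxy & Rxz -> y = z) — i.e. partial functionality.
G1: fails — w0 sees both w0 and w1.
G2: fails — v sees both u and w.
G3: condition met.

G3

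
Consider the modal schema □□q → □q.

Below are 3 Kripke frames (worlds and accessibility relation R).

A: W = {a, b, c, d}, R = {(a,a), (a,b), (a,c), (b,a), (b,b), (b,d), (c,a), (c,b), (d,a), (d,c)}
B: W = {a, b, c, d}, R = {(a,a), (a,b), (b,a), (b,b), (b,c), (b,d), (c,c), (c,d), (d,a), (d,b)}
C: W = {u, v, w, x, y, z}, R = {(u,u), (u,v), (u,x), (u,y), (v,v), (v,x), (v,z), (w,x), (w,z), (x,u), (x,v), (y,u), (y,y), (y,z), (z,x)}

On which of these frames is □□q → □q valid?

A, B

The schema corresponds to density: ∀x ∀y (Rxy → ∃z (Rxz ∧ Rzy)).
A: condition met.
B: condition met.
C: fails — Rzx but no t with Rzt and Rtx.
Valid on: A, B.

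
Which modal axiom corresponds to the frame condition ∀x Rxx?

□r → r

The condition is reflexivity. The T schema □r → r defines it.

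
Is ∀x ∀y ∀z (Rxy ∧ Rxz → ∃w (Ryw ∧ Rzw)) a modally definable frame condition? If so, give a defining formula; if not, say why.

Yes, by ◇□q → □◇q

Yes: it is convergence, defined by the .2 schema ◇□q → □◇q.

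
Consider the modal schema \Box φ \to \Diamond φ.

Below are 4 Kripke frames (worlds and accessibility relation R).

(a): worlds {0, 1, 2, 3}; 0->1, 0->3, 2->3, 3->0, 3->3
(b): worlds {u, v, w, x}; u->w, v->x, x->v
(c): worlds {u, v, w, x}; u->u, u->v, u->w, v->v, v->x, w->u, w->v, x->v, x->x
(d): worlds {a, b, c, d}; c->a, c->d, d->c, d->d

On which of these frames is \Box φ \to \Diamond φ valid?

(c)

This is the axiom for seriality; its first-order frame correspondent is \forall x \exists y Rxy.
(a): fails — world 1 has no successor.
(b): fails — world w has no successor.
(c): satisfies the condition.
(d): fails — world a has no successor.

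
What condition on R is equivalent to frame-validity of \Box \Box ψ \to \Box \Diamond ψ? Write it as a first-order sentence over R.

\forall x \forall z (xRz \to \exists w (x R^2 w \wedge zRw))

This is a Sahlqvist (Geach-type) schema ◇^0□^2ψ → □^1◇^1ψ.
Minimal-valuation argument: fix x; take any y with xR^0y and any z with xR^1z. Set V(ψ) to the set of worlds R-reachable from y in exactly 2 steps. Then □^2ψ holds at y, so the antecedent holds at x; validity forces ◇^1ψ at z, giving a w with zR^1w and yR^2w.
First-order correspondent: \forall x \forall z (xRz \to \exists w (x R^2 w \wedge zRw)).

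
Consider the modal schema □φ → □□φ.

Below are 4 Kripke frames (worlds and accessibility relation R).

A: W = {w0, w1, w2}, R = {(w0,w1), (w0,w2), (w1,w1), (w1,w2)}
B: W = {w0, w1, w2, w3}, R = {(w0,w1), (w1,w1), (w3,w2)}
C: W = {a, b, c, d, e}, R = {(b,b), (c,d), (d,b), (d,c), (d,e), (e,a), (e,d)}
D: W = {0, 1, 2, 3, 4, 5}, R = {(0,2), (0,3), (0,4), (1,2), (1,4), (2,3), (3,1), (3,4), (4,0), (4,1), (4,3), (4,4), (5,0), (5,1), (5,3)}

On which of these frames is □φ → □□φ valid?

A, B

This is the axiom for transitivity; its first-order frame correspondent is ∀x ∀y ∀z (Rxy ∧ Ryz → Rxz).
A: holds.
B: holds.
C: fails — Rcd and Rdc but not Rcc.
D: fails — R34 and R40 but not R30.
Valid on: A, B.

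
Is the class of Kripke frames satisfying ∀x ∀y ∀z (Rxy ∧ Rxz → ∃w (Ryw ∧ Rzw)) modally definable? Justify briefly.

This is a Sahlqvist condition; the .2 axiom ◇□r → □◇r defines it.
Suppose ◇□r→□◇r is valid. Take Rxy, Rxz and set V(r)={w : Ryw}. Then □r at y so ◇□r at x, so □◇r at x, so ◇r at z, giving w with Rzw and Ryw.

Yes — defined by ◇□r → □◇r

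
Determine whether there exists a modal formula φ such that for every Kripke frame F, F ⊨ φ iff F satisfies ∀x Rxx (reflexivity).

The condition is reflexivity. A defining modal formula is □q → q.

Definable; □q → q defines it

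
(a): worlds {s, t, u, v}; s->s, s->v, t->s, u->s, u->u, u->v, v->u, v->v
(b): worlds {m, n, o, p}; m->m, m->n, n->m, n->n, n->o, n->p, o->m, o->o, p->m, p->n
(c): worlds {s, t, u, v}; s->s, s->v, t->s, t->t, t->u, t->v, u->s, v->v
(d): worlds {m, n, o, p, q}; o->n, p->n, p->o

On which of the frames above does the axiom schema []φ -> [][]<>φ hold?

(b)

The schema corresponds to a generalized confluence (Geach) condition: forall x forall z (x R^2 z -> exists w (xRw & zRw)).
(a): fails — tR²v but no w with tRw and vRw.
(b): satisfies the condition.
(c): fails — uR²v but no w with uRw and vRw.
(d): fails — pR²n but no w with pRw and nRw.
Valid on: (b).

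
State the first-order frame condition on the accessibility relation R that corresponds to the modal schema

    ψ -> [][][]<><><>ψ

This is a Sahlqvist (Geach-type) schema ◇^0□^0ψ → □^3◇^3ψ.
Minimal-valuation argument: fix x; take any y with xR^0y and any z with xR^3z. Set V(ψ) to the set of worlds R-reachable from y in exactly 0 steps. Then □^0ψ holds at y, so the antecedent holds at x; validity forces ◇^3ψ at z, giving a w with zR^3w and yR^0w.
First-order correspondent: forall x forall z (x R^3 z -> exists w (x = w & z R^3 w)).

forall x forall z (x R^3 z -> exists w (x = w & z R^3 w))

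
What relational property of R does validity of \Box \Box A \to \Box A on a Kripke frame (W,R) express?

Suppose □□A→□A is valid. Take Rxy and set V(A)={w : xR²w}. Then □□A at x, so □A at x, so A at y, i.e. ∃z(Rxz∧Rzy).
Conversely, any frame satisfying \forall x \forall y (Rxy \to \exists z (Rxz \wedge Rzy)) validates the schema.
So the correspondent is density.

density: \forall x \forall y (Rxy \to \exists z (Rxz \wedge Rzy))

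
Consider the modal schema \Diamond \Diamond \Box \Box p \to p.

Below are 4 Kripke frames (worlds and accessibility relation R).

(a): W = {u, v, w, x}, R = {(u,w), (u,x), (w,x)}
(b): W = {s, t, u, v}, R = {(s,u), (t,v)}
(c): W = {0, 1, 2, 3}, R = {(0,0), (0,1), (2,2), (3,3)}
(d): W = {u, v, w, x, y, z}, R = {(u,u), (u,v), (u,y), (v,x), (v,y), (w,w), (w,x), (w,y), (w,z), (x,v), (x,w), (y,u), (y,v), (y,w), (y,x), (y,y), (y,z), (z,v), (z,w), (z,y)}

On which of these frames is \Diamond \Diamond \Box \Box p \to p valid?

The schema corresponds to a generalized confluence (Geach) condition: \forall x \forall y (x R^2 y \to \exists w (y R^2 w \wedge x = w)).
(a): fails — uR²x but no t with xR²t and u=t.
(b): condition met.
(c): fails — 0R²1 but no w with 1R²w and 0=w.
(d): fails — uR²x but no t with xR²t and u=t.

(b)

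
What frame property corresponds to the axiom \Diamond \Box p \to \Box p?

This is frame-equivalent to ◇p → □◇p (substitute ¬p for p and contrapose).
Suppose ◇p→□◇p is valid. Take Rxy, Rxz and set V(p)={y}. Then ◇p at x, so □◇p at x, so ◇p at z, so some w with Rzw has p; w=y, i.e. Rzy. By symmetry of the argument, Ryz.
Conversely, any frame satisfying \forall x \forall y \forall z (Rxy \wedge Rxz \to Ryz) validates the schema.
Frame condition: \forall x \forall y \forall z (Rxy \wedge Rxz \to Ryz).

the Euclidean property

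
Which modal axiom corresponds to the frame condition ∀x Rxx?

□q → q

The condition is reflexivity. The T schema □q → q defines it.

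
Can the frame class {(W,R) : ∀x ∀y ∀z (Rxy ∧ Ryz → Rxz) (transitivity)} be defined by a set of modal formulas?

Yes — defined by □r → □□r

This is a Sahlqvist condition; the 4 axiom □r → □□r defines it.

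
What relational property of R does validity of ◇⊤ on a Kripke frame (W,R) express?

seriality

◇⊤ holds at w iff w has a successor, so frame-validity of ◇⊤ is exactly seriality. Equivalently via □r → ◇r:
Suppose □r→◇r is valid. At any x set V(r)=W. Then □r at x, so ◇r at x, so x has a successor.
Conversely, on a frame with seriality the schema holds at every world under every valuation.
So the correspondent is seriality.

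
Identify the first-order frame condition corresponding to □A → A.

reflexivity: ∀x Rxx

Suppose □A→A is valid. At any x set V(A)={w : Rxw}. Then □A holds at x, so A holds at x, i.e. Rxx.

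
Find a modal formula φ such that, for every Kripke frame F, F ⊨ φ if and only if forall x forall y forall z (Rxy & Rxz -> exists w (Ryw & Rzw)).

A defining formula is ◇□s → □◇s (the .2 axiom).
Suppose ◇□s→□◇s is valid. Take Rxy, Rxz and set V(s)={w : Ryw}. Then □s at y so ◇□s at x, so □◇s at x, so ◇s at z, giving w with Rzw and Ryw.

◇□s → □◇s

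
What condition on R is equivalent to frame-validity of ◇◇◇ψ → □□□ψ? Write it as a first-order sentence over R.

∀x ∀y ∀z ((xR³y ∧ xR³z) → ∃w (y = w ∧ z = w))

This is a Sahlqvist (Geach-type) schema ◇^3□^0ψ → □^3◇^0ψ.
Minimal-valuation argument: fix x; take any y with xR^3y and any z with xR^3z. Set V(ψ) to the set of worlds R-reachable from y in exactly 0 steps. Then □^0ψ holds at y, so the antecedent holds at x; validity forces ◇^0ψ at z, giving a w with zR^0w and yR^0w.
First-order correspondent: ∀x ∀y ∀z ((xR³y ∧ xR³z) → ∃w (y = w ∧ z = w)).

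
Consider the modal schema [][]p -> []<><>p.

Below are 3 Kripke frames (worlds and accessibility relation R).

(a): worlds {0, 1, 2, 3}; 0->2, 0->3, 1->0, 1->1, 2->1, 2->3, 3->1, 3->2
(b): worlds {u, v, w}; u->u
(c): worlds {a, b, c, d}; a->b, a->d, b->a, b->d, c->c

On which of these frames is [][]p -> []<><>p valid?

(a), (b)

The schema corresponds to a generalized confluence (Geach) condition: forall x forall z (xRz -> exists w (x R^2 w & z R^2 w)).
(a): ✓.
(b): ✓.
(c): fails — aRd but no w with aR²w and dR²w.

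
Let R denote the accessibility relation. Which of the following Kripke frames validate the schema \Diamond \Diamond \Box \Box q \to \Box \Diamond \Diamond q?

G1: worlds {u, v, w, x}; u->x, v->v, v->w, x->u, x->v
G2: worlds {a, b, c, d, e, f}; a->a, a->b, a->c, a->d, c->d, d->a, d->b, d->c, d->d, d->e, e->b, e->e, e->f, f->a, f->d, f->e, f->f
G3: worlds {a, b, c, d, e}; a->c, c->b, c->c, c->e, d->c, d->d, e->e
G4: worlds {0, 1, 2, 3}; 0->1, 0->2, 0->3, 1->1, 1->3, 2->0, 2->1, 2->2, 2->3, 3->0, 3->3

This is the axiom for a generalized confluence (Geach) condition; its first-order frame correspondent is \forall x \forall y \forall z ((x R^2 y \wedge xRz) \to \exists w (y R^2 w \wedge z R^2 w)).
G1: fails — vR²v, vRw but no t with vR²t and wR²t.
G2: fails — aR²a, aRb but no w with aR²w and bR²w.
G3: fails — aR²b, aRc but no w with bR²w and cR²w.
G4: holds.

G4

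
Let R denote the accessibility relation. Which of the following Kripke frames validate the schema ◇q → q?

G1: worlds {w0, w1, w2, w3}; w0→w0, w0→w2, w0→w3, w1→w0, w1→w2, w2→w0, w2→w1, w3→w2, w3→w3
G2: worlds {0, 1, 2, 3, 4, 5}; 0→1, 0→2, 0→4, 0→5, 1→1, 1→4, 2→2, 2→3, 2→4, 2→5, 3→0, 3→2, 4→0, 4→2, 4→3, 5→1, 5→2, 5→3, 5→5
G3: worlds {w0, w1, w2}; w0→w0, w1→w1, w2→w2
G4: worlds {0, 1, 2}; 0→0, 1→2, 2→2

G3

The schema corresponds to a generalized confluence (Geach) condition: ∀x ∀y (xRy → ∃w (y = w ∧ x = w)).
G1: fails — w0Rw2 but w2 ≠ w0.
G2: fails — 0R1 but 1 ≠ 0.
G3: ✓.
G4: fails — 1R2 but 2 ≠ 1.
Valid on: G3.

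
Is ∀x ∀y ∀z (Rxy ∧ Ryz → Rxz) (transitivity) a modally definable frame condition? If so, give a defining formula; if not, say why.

Yes: it is transitivity, defined by the 4 schema □q → □□q.
Suppose □q→□□q is valid. Take Rxy, Ryz and set V(q)={w : Rxw}. Then □q at x, so □□q at x, so □q at y, so q at z, i.e. Rxz.

Yes, by □q → □□q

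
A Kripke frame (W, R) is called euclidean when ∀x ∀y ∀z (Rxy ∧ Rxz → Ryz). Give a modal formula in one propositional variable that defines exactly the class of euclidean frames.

The condition is the Euclidean property. The 5 schema ◇r → □◇r defines it.
Suppose ◇r→□◇r is valid. Take Rxy, Rxz and set V(r)={y}. Then ◇r at x, so □◇r at x, so ◇r at z, so some w with Rzw has r; w=y, i.e. Rzy. By symmetry of the argument, Ryz.

◇r → □◇r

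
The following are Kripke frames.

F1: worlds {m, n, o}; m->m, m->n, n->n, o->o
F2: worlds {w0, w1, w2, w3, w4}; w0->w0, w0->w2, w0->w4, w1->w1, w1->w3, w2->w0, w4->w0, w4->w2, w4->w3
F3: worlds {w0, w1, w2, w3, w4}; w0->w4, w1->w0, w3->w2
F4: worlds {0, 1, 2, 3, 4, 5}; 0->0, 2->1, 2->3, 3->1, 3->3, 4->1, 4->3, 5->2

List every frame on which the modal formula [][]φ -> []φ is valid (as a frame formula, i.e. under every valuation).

F1

The schema corresponds to density: forall x forall y (Rxy -> exists z (Rxz & Rzy)).
F1: condition met.
F2: fails — Rw4w3 but no z with Rw4z and Rzw3.
F3: fails — Rw1w0 but no z with Rw1z and Rzw0.
F4: fails — R52 but no z with R5z and Rz2.
Valid on: F1.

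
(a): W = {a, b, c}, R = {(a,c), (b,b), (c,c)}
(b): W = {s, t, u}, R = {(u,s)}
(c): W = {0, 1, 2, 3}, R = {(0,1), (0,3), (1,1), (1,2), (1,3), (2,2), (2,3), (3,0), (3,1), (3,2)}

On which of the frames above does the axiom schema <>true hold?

The schema corresponds to seriality: forall x exists y Rxy.
(a): condition met.
(b): fails — world s has no successor.
(c): condition met.
Valid on: (a), (c).

(a), (c)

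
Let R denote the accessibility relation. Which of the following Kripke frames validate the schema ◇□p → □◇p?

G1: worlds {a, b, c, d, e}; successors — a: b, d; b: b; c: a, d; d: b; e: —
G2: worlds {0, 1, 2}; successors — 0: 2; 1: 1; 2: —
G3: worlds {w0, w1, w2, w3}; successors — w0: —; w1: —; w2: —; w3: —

This is the axiom for convergence; its first-order frame correspondent is ∀x ∀y ∀z (Rxy ∧ Rxz → ∃w (Ryw ∧ Rzw)).
G1: holds.
G2: fails — R02 and R02 but 2 and 2 have no common successor.
G3: holds.

G1, G3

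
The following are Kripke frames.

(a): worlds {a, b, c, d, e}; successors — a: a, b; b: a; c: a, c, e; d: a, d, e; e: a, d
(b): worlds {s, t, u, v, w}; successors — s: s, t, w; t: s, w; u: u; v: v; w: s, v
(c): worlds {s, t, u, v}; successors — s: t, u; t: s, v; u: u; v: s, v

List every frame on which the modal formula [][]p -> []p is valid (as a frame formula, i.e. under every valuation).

Frame correspondent (Sahlqvist): forall x forall y (Rxy -> exists z (Rxz & Rzy)) — i.e. density.
(a): condition met.
(b): condition met.
(c): fails — Rst but no z with Rsz and Rzt.

(a), (b)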